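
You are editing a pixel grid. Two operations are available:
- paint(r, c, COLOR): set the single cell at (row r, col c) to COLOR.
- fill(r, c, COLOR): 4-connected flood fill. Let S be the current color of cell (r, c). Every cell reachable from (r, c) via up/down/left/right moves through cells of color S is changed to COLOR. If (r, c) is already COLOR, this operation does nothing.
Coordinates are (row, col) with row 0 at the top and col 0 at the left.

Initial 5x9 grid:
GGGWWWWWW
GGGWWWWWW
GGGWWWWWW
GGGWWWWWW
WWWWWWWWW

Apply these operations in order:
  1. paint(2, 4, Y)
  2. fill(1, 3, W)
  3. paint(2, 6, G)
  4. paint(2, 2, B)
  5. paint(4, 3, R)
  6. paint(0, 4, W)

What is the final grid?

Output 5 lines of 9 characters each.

After op 1 paint(2,4,Y):
GGGWWWWWW
GGGWWWWWW
GGGWYWWWW
GGGWWWWWW
WWWWWWWWW
After op 2 fill(1,3,W) [0 cells changed]:
GGGWWWWWW
GGGWWWWWW
GGGWYWWWW
GGGWWWWWW
WWWWWWWWW
After op 3 paint(2,6,G):
GGGWWWWWW
GGGWWWWWW
GGGWYWGWW
GGGWWWWWW
WWWWWWWWW
After op 4 paint(2,2,B):
GGGWWWWWW
GGGWWWWWW
GGBWYWGWW
GGGWWWWWW
WWWWWWWWW
After op 5 paint(4,3,R):
GGGWWWWWW
GGGWWWWWW
GGBWYWGWW
GGGWWWWWW
WWWRWWWWW
After op 6 paint(0,4,W):
GGGWWWWWW
GGGWWWWWW
GGBWYWGWW
GGGWWWWWW
WWWRWWWWW

Answer: GGGWWWWWW
GGGWWWWWW
GGBWYWGWW
GGGWWWWWW
WWWRWWWWW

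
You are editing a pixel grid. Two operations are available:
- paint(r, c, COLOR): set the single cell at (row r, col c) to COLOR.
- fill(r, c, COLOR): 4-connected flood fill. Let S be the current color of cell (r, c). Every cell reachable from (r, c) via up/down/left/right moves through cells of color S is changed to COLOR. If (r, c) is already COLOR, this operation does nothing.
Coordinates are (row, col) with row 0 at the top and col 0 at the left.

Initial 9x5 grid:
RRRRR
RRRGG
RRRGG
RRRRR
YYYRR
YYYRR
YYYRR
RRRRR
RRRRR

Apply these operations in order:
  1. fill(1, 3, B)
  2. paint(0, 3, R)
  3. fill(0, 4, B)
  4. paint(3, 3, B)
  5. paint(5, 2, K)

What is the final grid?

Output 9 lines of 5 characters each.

Answer: BBBBB
BBBBB
BBBBB
BBBBB
YYYBB
YYKBB
YYYBB
BBBBB
BBBBB

Derivation:
After op 1 fill(1,3,B) [4 cells changed]:
RRRRR
RRRBB
RRRBB
RRRRR
YYYRR
YYYRR
YYYRR
RRRRR
RRRRR
After op 2 paint(0,3,R):
RRRRR
RRRBB
RRRBB
RRRRR
YYYRR
YYYRR
YYYRR
RRRRR
RRRRR
After op 3 fill(0,4,B) [32 cells changed]:
BBBBB
BBBBB
BBBBB
BBBBB
YYYBB
YYYBB
YYYBB
BBBBB
BBBBB
After op 4 paint(3,3,B):
BBBBB
BBBBB
BBBBB
BBBBB
YYYBB
YYYBB
YYYBB
BBBBB
BBBBB
After op 5 paint(5,2,K):
BBBBB
BBBBB
BBBBB
BBBBB
YYYBB
YYKBB
YYYBB
BBBBB
BBBBB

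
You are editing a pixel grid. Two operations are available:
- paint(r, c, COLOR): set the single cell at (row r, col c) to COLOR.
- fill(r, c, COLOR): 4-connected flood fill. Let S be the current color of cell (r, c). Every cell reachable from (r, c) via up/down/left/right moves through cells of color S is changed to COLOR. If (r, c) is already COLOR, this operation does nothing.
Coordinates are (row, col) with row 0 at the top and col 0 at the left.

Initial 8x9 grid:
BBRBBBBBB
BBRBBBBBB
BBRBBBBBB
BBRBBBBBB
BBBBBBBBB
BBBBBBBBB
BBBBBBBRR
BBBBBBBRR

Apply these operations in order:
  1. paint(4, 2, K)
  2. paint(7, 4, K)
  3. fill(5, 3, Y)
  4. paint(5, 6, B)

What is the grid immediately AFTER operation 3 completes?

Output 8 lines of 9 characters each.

After op 1 paint(4,2,K):
BBRBBBBBB
BBRBBBBBB
BBRBBBBBB
BBRBBBBBB
BBKBBBBBB
BBBBBBBBB
BBBBBBBRR
BBBBBBBRR
After op 2 paint(7,4,K):
BBRBBBBBB
BBRBBBBBB
BBRBBBBBB
BBRBBBBBB
BBKBBBBBB
BBBBBBBBB
BBBBBBBRR
BBBBKBBRR
After op 3 fill(5,3,Y) [62 cells changed]:
YYRYYYYYY
YYRYYYYYY
YYRYYYYYY
YYRYYYYYY
YYKYYYYYY
YYYYYYYYY
YYYYYYYRR
YYYYKYYRR

Answer: YYRYYYYYY
YYRYYYYYY
YYRYYYYYY
YYRYYYYYY
YYKYYYYYY
YYYYYYYYY
YYYYYYYRR
YYYYKYYRR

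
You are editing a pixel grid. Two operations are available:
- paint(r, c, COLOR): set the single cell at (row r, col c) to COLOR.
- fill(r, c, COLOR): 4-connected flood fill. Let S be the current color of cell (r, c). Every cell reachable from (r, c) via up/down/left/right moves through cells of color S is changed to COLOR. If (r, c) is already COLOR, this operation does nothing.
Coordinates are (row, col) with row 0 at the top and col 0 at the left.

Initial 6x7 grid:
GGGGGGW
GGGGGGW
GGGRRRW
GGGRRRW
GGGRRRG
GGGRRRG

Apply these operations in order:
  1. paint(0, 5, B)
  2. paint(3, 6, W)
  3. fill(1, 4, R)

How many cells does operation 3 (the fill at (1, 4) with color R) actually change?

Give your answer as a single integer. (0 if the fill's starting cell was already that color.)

After op 1 paint(0,5,B):
GGGGGBW
GGGGGGW
GGGRRRW
GGGRRRW
GGGRRRG
GGGRRRG
After op 2 paint(3,6,W):
GGGGGBW
GGGGGGW
GGGRRRW
GGGRRRW
GGGRRRG
GGGRRRG
After op 3 fill(1,4,R) [23 cells changed]:
RRRRRBW
RRRRRRW
RRRRRRW
RRRRRRW
RRRRRRG
RRRRRRG

Answer: 23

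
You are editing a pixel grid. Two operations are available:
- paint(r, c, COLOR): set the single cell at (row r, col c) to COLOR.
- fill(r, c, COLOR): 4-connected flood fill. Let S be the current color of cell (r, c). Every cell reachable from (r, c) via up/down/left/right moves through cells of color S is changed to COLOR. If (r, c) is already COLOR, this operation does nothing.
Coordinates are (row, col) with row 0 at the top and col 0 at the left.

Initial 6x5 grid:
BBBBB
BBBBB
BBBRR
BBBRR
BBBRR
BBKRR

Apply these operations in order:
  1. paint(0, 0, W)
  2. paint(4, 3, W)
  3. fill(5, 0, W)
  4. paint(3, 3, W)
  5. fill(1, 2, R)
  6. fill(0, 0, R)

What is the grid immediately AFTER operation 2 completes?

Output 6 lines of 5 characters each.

Answer: WBBBB
BBBBB
BBBRR
BBBRR
BBBWR
BBKRR

Derivation:
After op 1 paint(0,0,W):
WBBBB
BBBBB
BBBRR
BBBRR
BBBRR
BBKRR
After op 2 paint(4,3,W):
WBBBB
BBBBB
BBBRR
BBBRR
BBBWR
BBKRR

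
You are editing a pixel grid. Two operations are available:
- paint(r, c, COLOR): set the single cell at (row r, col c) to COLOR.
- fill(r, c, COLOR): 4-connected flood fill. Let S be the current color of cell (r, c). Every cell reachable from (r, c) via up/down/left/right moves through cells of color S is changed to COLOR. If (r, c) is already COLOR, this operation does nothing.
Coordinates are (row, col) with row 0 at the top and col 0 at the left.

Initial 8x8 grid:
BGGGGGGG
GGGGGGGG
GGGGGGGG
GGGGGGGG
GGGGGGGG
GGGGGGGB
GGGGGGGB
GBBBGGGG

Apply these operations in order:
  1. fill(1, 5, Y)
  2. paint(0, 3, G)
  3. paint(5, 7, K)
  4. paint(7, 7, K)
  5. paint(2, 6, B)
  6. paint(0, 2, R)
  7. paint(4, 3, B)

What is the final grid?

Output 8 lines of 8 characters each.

Answer: BYRGYYYY
YYYYYYYY
YYYYYYBY
YYYYYYYY
YYYBYYYY
YYYYYYYK
YYYYYYYB
YBBBYYYK

Derivation:
After op 1 fill(1,5,Y) [58 cells changed]:
BYYYYYYY
YYYYYYYY
YYYYYYYY
YYYYYYYY
YYYYYYYY
YYYYYYYB
YYYYYYYB
YBBBYYYY
After op 2 paint(0,3,G):
BYYGYYYY
YYYYYYYY
YYYYYYYY
YYYYYYYY
YYYYYYYY
YYYYYYYB
YYYYYYYB
YBBBYYYY
After op 3 paint(5,7,K):
BYYGYYYY
YYYYYYYY
YYYYYYYY
YYYYYYYY
YYYYYYYY
YYYYYYYK
YYYYYYYB
YBBBYYYY
After op 4 paint(7,7,K):
BYYGYYYY
YYYYYYYY
YYYYYYYY
YYYYYYYY
YYYYYYYY
YYYYYYYK
YYYYYYYB
YBBBYYYK
After op 5 paint(2,6,B):
BYYGYYYY
YYYYYYYY
YYYYYYBY
YYYYYYYY
YYYYYYYY
YYYYYYYK
YYYYYYYB
YBBBYYYK
After op 6 paint(0,2,R):
BYRGYYYY
YYYYYYYY
YYYYYYBY
YYYYYYYY
YYYYYYYY
YYYYYYYK
YYYYYYYB
YBBBYYYK
After op 7 paint(4,3,B):
BYRGYYYY
YYYYYYYY
YYYYYYBY
YYYYYYYY
YYYBYYYY
YYYYYYYK
YYYYYYYB
YBBBYYYK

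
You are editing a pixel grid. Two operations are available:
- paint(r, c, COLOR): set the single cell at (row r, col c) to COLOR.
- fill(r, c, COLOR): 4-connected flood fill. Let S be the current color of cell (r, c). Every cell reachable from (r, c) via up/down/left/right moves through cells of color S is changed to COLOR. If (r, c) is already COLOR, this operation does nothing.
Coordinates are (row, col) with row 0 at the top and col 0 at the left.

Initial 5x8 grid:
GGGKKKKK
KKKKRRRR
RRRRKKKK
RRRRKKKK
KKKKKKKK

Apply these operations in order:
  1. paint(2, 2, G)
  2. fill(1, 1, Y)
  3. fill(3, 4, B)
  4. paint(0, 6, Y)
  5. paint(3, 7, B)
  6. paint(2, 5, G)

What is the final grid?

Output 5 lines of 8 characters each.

Answer: GGGYYYYY
YYYYRRRR
RRGRBGBB
RRRRBBBB
BBBBBBBB

Derivation:
After op 1 paint(2,2,G):
GGGKKKKK
KKKKRRRR
RRGRKKKK
RRRRKKKK
KKKKKKKK
After op 2 fill(1,1,Y) [9 cells changed]:
GGGYYYYY
YYYYRRRR
RRGRKKKK
RRRRKKKK
KKKKKKKK
After op 3 fill(3,4,B) [16 cells changed]:
GGGYYYYY
YYYYRRRR
RRGRBBBB
RRRRBBBB
BBBBBBBB
After op 4 paint(0,6,Y):
GGGYYYYY
YYYYRRRR
RRGRBBBB
RRRRBBBB
BBBBBBBB
After op 5 paint(3,7,B):
GGGYYYYY
YYYYRRRR
RRGRBBBB
RRRRBBBB
BBBBBBBB
After op 6 paint(2,5,G):
GGGYYYYY
YYYYRRRR
RRGRBGBB
RRRRBBBB
BBBBBBBB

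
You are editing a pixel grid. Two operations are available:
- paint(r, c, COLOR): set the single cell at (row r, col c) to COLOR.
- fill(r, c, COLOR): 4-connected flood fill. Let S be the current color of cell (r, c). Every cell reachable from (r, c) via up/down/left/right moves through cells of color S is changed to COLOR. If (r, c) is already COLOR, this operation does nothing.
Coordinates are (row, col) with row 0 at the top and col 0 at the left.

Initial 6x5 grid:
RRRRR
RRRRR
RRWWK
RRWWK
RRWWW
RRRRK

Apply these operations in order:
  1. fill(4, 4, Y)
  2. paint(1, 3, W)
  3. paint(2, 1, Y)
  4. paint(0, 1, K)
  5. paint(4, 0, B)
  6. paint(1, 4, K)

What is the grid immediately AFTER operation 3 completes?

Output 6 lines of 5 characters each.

Answer: RRRRR
RRRWR
RYYYK
RRYYK
RRYYY
RRRRK

Derivation:
After op 1 fill(4,4,Y) [7 cells changed]:
RRRRR
RRRRR
RRYYK
RRYYK
RRYYY
RRRRK
After op 2 paint(1,3,W):
RRRRR
RRRWR
RRYYK
RRYYK
RRYYY
RRRRK
After op 3 paint(2,1,Y):
RRRRR
RRRWR
RYYYK
RRYYK
RRYYY
RRRRK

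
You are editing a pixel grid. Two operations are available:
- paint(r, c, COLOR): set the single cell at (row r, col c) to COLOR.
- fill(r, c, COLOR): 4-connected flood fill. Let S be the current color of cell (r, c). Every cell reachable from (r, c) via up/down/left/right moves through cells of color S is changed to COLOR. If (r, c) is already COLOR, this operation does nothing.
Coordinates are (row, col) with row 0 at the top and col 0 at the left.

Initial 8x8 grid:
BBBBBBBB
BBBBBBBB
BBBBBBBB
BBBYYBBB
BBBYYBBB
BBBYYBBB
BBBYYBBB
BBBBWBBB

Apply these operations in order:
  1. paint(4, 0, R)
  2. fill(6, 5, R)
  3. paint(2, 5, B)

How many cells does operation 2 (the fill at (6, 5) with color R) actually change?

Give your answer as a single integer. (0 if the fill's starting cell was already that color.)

Answer: 54

Derivation:
After op 1 paint(4,0,R):
BBBBBBBB
BBBBBBBB
BBBBBBBB
BBBYYBBB
RBBYYBBB
BBBYYBBB
BBBYYBBB
BBBBWBBB
After op 2 fill(6,5,R) [54 cells changed]:
RRRRRRRR
RRRRRRRR
RRRRRRRR
RRRYYRRR
RRRYYRRR
RRRYYRRR
RRRYYRRR
RRRRWRRR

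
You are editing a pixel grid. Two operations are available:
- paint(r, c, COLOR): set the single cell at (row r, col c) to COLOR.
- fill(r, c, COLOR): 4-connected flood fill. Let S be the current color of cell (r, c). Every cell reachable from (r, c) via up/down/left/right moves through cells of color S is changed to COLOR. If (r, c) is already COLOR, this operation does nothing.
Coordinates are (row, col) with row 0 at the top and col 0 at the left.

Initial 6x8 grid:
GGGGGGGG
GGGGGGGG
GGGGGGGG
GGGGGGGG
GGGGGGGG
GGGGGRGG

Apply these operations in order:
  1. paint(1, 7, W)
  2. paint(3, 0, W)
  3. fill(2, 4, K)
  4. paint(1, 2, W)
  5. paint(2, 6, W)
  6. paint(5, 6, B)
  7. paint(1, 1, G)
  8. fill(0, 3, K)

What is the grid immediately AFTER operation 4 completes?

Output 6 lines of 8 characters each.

Answer: KKKKKKKK
KKWKKKKW
KKKKKKKK
WKKKKKKK
KKKKKKKK
KKKKKRKK

Derivation:
After op 1 paint(1,7,W):
GGGGGGGG
GGGGGGGW
GGGGGGGG
GGGGGGGG
GGGGGGGG
GGGGGRGG
After op 2 paint(3,0,W):
GGGGGGGG
GGGGGGGW
GGGGGGGG
WGGGGGGG
GGGGGGGG
GGGGGRGG
After op 3 fill(2,4,K) [45 cells changed]:
KKKKKKKK
KKKKKKKW
KKKKKKKK
WKKKKKKK
KKKKKKKK
KKKKKRKK
After op 4 paint(1,2,W):
KKKKKKKK
KKWKKKKW
KKKKKKKK
WKKKKKKK
KKKKKKKK
KKKKKRKK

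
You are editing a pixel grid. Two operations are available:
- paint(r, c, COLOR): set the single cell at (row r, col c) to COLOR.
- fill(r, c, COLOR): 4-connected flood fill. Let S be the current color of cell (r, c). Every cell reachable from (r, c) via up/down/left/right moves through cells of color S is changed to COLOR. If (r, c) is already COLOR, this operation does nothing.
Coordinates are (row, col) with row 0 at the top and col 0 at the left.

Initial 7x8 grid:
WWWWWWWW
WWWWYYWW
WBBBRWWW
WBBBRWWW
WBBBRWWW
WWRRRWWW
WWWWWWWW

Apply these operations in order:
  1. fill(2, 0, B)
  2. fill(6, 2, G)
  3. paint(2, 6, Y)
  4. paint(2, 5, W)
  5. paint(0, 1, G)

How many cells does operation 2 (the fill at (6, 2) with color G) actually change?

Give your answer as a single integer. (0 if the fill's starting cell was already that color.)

After op 1 fill(2,0,B) [39 cells changed]:
BBBBBBBB
BBBBYYBB
BBBBRBBB
BBBBRBBB
BBBBRBBB
BBRRRBBB
BBBBBBBB
After op 2 fill(6,2,G) [48 cells changed]:
GGGGGGGG
GGGGYYGG
GGGGRGGG
GGGGRGGG
GGGGRGGG
GGRRRGGG
GGGGGGGG

Answer: 48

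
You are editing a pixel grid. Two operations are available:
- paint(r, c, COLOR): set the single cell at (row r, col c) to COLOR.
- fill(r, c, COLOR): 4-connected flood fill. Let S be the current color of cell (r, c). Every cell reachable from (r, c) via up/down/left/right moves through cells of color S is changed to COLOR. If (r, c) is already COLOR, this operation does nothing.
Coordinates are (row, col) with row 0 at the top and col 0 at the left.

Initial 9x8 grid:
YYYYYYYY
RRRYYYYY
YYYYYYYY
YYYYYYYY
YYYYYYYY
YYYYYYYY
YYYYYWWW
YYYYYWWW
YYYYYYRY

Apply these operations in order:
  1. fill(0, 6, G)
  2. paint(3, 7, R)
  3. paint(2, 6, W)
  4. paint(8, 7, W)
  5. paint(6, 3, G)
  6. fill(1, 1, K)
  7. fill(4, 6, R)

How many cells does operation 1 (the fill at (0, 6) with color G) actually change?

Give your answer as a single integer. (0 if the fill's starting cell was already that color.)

After op 1 fill(0,6,G) [61 cells changed]:
GGGGGGGG
RRRGGGGG
GGGGGGGG
GGGGGGGG
GGGGGGGG
GGGGGGGG
GGGGGWWW
GGGGGWWW
GGGGGGRY

Answer: 61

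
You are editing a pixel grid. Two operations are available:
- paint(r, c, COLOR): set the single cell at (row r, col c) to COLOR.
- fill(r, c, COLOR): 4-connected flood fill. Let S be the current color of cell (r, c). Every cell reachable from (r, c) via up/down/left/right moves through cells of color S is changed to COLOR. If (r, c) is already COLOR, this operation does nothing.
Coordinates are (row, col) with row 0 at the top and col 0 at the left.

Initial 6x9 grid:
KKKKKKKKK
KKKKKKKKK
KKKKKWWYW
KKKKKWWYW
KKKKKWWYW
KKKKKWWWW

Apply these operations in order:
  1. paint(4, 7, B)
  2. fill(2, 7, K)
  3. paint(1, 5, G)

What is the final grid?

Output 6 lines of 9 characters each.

Answer: KKKKKKKKK
KKKKKGKKK
KKKKKWWKW
KKKKKWWKW
KKKKKWWBW
KKKKKWWWW

Derivation:
After op 1 paint(4,7,B):
KKKKKKKKK
KKKKKKKKK
KKKKKWWYW
KKKKKWWYW
KKKKKWWBW
KKKKKWWWW
After op 2 fill(2,7,K) [2 cells changed]:
KKKKKKKKK
KKKKKKKKK
KKKKKWWKW
KKKKKWWKW
KKKKKWWBW
KKKKKWWWW
After op 3 paint(1,5,G):
KKKKKKKKK
KKKKKGKKK
KKKKKWWKW
KKKKKWWKW
KKKKKWWBW
KKKKKWWWW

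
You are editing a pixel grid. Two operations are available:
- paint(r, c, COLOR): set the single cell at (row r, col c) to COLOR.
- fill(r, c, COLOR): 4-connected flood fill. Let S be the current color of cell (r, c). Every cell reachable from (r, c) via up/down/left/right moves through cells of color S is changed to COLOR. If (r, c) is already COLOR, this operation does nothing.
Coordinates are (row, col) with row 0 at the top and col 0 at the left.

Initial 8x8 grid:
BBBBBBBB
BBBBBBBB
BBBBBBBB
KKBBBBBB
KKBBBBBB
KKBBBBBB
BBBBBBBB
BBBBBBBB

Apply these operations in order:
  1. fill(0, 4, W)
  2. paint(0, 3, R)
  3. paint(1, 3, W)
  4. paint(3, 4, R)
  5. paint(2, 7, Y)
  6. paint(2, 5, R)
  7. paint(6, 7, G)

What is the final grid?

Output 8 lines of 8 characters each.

Answer: WWWRWWWW
WWWWWWWW
WWWWWRWY
KKWWRWWW
KKWWWWWW
KKWWWWWW
WWWWWWWG
WWWWWWWW

Derivation:
After op 1 fill(0,4,W) [58 cells changed]:
WWWWWWWW
WWWWWWWW
WWWWWWWW
KKWWWWWW
KKWWWWWW
KKWWWWWW
WWWWWWWW
WWWWWWWW
After op 2 paint(0,3,R):
WWWRWWWW
WWWWWWWW
WWWWWWWW
KKWWWWWW
KKWWWWWW
KKWWWWWW
WWWWWWWW
WWWWWWWW
After op 3 paint(1,3,W):
WWWRWWWW
WWWWWWWW
WWWWWWWW
KKWWWWWW
KKWWWWWW
KKWWWWWW
WWWWWWWW
WWWWWWWW
After op 4 paint(3,4,R):
WWWRWWWW
WWWWWWWW
WWWWWWWW
KKWWRWWW
KKWWWWWW
KKWWWWWW
WWWWWWWW
WWWWWWWW
After op 5 paint(2,7,Y):
WWWRWWWW
WWWWWWWW
WWWWWWWY
KKWWRWWW
KKWWWWWW
KKWWWWWW
WWWWWWWW
WWWWWWWW
After op 6 paint(2,5,R):
WWWRWWWW
WWWWWWWW
WWWWWRWY
KKWWRWWW
KKWWWWWW
KKWWWWWW
WWWWWWWW
WWWWWWWW
After op 7 paint(6,7,G):
WWWRWWWW
WWWWWWWW
WWWWWRWY
KKWWRWWW
KKWWWWWW
KKWWWWWW
WWWWWWWG
WWWWWWWW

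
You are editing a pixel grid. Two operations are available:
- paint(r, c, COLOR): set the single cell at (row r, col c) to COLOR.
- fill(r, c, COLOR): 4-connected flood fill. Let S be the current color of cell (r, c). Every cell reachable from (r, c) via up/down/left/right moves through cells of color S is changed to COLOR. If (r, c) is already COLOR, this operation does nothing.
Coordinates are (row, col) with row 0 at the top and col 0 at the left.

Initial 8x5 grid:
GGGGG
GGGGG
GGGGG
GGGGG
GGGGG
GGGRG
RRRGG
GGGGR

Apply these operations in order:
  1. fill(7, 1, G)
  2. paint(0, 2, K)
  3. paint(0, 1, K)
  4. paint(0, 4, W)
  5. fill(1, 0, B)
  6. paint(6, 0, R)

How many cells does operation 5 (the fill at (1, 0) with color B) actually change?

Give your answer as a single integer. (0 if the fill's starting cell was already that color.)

Answer: 32

Derivation:
After op 1 fill(7,1,G) [0 cells changed]:
GGGGG
GGGGG
GGGGG
GGGGG
GGGGG
GGGRG
RRRGG
GGGGR
After op 2 paint(0,2,K):
GGKGG
GGGGG
GGGGG
GGGGG
GGGGG
GGGRG
RRRGG
GGGGR
After op 3 paint(0,1,K):
GKKGG
GGGGG
GGGGG
GGGGG
GGGGG
GGGRG
RRRGG
GGGGR
After op 4 paint(0,4,W):
GKKGW
GGGGG
GGGGG
GGGGG
GGGGG
GGGRG
RRRGG
GGGGR
After op 5 fill(1,0,B) [32 cells changed]:
BKKBW
BBBBB
BBBBB
BBBBB
BBBBB
BBBRB
RRRBB
BBBBR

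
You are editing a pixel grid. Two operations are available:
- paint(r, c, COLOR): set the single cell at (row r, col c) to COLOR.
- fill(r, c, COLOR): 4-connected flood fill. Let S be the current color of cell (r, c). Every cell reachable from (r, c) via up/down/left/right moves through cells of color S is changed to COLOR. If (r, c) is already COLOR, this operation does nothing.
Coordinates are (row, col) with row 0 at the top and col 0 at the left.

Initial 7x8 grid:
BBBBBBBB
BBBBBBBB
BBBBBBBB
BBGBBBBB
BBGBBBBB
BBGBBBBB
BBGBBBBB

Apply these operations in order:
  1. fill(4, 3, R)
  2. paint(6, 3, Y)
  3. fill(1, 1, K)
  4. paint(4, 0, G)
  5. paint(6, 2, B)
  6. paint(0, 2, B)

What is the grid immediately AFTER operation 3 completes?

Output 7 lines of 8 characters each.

After op 1 fill(4,3,R) [52 cells changed]:
RRRRRRRR
RRRRRRRR
RRRRRRRR
RRGRRRRR
RRGRRRRR
RRGRRRRR
RRGRRRRR
After op 2 paint(6,3,Y):
RRRRRRRR
RRRRRRRR
RRRRRRRR
RRGRRRRR
RRGRRRRR
RRGRRRRR
RRGYRRRR
After op 3 fill(1,1,K) [51 cells changed]:
KKKKKKKK
KKKKKKKK
KKKKKKKK
KKGKKKKK
KKGKKKKK
KKGKKKKK
KKGYKKKK

Answer: KKKKKKKK
KKKKKKKK
KKKKKKKK
KKGKKKKK
KKGKKKKK
KKGKKKKK
KKGYKKKK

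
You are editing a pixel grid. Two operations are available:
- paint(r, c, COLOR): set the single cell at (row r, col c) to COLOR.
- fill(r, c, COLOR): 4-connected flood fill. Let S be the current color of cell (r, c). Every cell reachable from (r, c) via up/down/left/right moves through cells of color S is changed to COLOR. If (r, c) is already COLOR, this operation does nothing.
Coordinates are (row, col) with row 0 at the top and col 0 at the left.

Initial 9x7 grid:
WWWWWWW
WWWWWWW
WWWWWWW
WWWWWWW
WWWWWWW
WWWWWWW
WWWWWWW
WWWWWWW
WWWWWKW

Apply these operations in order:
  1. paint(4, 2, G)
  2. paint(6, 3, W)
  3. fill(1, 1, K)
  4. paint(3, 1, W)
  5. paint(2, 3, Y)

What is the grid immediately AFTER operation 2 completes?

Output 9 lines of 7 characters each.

Answer: WWWWWWW
WWWWWWW
WWWWWWW
WWWWWWW
WWGWWWW
WWWWWWW
WWWWWWW
WWWWWWW
WWWWWKW

Derivation:
After op 1 paint(4,2,G):
WWWWWWW
WWWWWWW
WWWWWWW
WWWWWWW
WWGWWWW
WWWWWWW
WWWWWWW
WWWWWWW
WWWWWKW
After op 2 paint(6,3,W):
WWWWWWW
WWWWWWW
WWWWWWW
WWWWWWW
WWGWWWW
WWWWWWW
WWWWWWW
WWWWWWW
WWWWWKW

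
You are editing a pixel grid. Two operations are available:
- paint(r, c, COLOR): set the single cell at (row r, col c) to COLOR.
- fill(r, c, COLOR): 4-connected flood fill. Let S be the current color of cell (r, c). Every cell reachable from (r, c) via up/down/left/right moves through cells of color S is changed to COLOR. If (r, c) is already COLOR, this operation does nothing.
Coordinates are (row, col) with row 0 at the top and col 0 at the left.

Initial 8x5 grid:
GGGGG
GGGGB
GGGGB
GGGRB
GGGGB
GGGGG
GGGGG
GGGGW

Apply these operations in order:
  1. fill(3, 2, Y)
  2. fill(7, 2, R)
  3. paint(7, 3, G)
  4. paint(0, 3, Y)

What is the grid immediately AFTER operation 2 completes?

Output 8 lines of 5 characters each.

Answer: RRRRR
RRRRB
RRRRB
RRRRB
RRRRB
RRRRR
RRRRR
RRRRW

Derivation:
After op 1 fill(3,2,Y) [34 cells changed]:
YYYYY
YYYYB
YYYYB
YYYRB
YYYYB
YYYYY
YYYYY
YYYYW
After op 2 fill(7,2,R) [34 cells changed]:
RRRRR
RRRRB
RRRRB
RRRRB
RRRRB
RRRRR
RRRRR
RRRRW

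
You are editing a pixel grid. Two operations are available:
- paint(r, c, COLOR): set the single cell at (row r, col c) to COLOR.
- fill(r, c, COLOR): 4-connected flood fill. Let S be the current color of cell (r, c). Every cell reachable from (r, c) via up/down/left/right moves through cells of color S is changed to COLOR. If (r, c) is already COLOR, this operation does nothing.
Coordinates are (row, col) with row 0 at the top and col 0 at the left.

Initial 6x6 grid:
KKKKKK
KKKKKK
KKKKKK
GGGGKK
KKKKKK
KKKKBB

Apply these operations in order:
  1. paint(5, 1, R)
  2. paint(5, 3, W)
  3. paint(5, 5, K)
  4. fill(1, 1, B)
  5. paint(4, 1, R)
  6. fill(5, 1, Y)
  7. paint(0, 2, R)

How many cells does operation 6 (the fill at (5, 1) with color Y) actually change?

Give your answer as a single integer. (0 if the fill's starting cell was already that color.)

Answer: 2

Derivation:
After op 1 paint(5,1,R):
KKKKKK
KKKKKK
KKKKKK
GGGGKK
KKKKKK
KRKKBB
After op 2 paint(5,3,W):
KKKKKK
KKKKKK
KKKKKK
GGGGKK
KKKKKK
KRKWBB
After op 3 paint(5,5,K):
KKKKKK
KKKKKK
KKKKKK
GGGGKK
KKKKKK
KRKWBK
After op 4 fill(1,1,B) [29 cells changed]:
BBBBBB
BBBBBB
BBBBBB
GGGGBB
BBBBBB
BRBWBB
After op 5 paint(4,1,R):
BBBBBB
BBBBBB
BBBBBB
GGGGBB
BRBBBB
BRBWBB
After op 6 fill(5,1,Y) [2 cells changed]:
BBBBBB
BBBBBB
BBBBBB
GGGGBB
BYBBBB
BYBWBB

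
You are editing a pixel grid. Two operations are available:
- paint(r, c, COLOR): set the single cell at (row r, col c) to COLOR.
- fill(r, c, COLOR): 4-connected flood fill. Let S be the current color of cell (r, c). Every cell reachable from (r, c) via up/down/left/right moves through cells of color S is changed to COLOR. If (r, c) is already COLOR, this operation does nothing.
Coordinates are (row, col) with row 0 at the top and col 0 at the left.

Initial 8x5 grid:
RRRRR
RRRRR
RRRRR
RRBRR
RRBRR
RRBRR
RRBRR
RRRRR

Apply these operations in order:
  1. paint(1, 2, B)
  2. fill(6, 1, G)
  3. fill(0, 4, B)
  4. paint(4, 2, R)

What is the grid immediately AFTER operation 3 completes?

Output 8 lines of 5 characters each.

Answer: BBBBB
BBBBB
BBBBB
BBBBB
BBBBB
BBBBB
BBBBB
BBBBB

Derivation:
After op 1 paint(1,2,B):
RRRRR
RRBRR
RRRRR
RRBRR
RRBRR
RRBRR
RRBRR
RRRRR
After op 2 fill(6,1,G) [35 cells changed]:
GGGGG
GGBGG
GGGGG
GGBGG
GGBGG
GGBGG
GGBGG
GGGGG
After op 3 fill(0,4,B) [35 cells changed]:
BBBBB
BBBBB
BBBBB
BBBBB
BBBBB
BBBBB
BBBBB
BBBBB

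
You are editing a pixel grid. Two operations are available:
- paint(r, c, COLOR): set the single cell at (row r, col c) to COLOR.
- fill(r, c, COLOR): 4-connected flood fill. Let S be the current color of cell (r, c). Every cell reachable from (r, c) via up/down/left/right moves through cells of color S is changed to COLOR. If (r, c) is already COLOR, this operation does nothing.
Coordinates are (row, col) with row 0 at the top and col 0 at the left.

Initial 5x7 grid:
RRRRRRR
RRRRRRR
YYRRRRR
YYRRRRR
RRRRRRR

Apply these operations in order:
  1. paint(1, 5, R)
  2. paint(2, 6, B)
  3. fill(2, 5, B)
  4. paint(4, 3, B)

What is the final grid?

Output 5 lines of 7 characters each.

Answer: BBBBBBB
BBBBBBB
YYBBBBB
YYBBBBB
BBBBBBB

Derivation:
After op 1 paint(1,5,R):
RRRRRRR
RRRRRRR
YYRRRRR
YYRRRRR
RRRRRRR
After op 2 paint(2,6,B):
RRRRRRR
RRRRRRR
YYRRRRB
YYRRRRR
RRRRRRR
After op 3 fill(2,5,B) [30 cells changed]:
BBBBBBB
BBBBBBB
YYBBBBB
YYBBBBB
BBBBBBB
After op 4 paint(4,3,B):
BBBBBBB
BBBBBBB
YYBBBBB
YYBBBBB
BBBBBBB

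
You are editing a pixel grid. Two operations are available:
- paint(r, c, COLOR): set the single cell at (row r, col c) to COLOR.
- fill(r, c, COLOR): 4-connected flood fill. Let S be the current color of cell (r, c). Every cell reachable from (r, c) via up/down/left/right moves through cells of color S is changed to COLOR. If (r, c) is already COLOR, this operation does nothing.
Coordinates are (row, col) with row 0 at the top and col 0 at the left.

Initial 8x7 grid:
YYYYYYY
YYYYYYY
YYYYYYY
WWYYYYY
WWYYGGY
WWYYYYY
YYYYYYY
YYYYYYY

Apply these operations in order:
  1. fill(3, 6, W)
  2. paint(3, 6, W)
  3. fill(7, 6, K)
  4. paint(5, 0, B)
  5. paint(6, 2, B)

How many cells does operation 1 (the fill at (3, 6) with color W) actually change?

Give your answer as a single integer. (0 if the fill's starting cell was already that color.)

After op 1 fill(3,6,W) [48 cells changed]:
WWWWWWW
WWWWWWW
WWWWWWW
WWWWWWW
WWWWGGW
WWWWWWW
WWWWWWW
WWWWWWW

Answer: 48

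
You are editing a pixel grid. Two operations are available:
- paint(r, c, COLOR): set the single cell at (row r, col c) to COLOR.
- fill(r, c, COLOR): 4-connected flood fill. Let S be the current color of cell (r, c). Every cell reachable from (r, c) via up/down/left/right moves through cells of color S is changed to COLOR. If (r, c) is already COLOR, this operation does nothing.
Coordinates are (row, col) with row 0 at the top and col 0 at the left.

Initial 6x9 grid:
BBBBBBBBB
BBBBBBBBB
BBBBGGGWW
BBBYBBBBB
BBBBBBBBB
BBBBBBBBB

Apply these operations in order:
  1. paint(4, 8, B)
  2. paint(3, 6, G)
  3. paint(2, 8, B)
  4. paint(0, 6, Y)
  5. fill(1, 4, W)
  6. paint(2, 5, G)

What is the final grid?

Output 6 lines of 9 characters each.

After op 1 paint(4,8,B):
BBBBBBBBB
BBBBBBBBB
BBBBGGGWW
BBBYBBBBB
BBBBBBBBB
BBBBBBBBB
After op 2 paint(3,6,G):
BBBBBBBBB
BBBBBBBBB
BBBBGGGWW
BBBYBBGBB
BBBBBBBBB
BBBBBBBBB
After op 3 paint(2,8,B):
BBBBBBBBB
BBBBBBBBB
BBBBGGGWB
BBBYBBGBB
BBBBBBBBB
BBBBBBBBB
After op 4 paint(0,6,Y):
BBBBBBYBB
BBBBBBBBB
BBBBGGGWB
BBBYBBGBB
BBBBBBBBB
BBBBBBBBB
After op 5 fill(1,4,W) [47 cells changed]:
WWWWWWYWW
WWWWWWWWW
WWWWGGGWW
WWWYWWGWW
WWWWWWWWW
WWWWWWWWW
After op 6 paint(2,5,G):
WWWWWWYWW
WWWWWWWWW
WWWWGGGWW
WWWYWWGWW
WWWWWWWWW
WWWWWWWWW

Answer: WWWWWWYWW
WWWWWWWWW
WWWWGGGWW
WWWYWWGWW
WWWWWWWWW
WWWWWWWWW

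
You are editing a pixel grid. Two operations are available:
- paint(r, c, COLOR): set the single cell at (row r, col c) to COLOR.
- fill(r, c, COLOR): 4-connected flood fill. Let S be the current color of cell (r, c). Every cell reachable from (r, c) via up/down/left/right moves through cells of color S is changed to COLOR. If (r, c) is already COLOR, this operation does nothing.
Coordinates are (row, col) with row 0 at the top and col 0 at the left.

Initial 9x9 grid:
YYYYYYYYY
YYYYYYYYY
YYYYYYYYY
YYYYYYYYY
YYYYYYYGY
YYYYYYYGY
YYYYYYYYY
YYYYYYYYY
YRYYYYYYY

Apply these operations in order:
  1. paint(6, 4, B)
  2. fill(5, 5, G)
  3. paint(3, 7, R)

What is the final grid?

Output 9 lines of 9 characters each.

After op 1 paint(6,4,B):
YYYYYYYYY
YYYYYYYYY
YYYYYYYYY
YYYYYYYYY
YYYYYYYGY
YYYYYYYGY
YYYYBYYYY
YYYYYYYYY
YRYYYYYYY
After op 2 fill(5,5,G) [77 cells changed]:
GGGGGGGGG
GGGGGGGGG
GGGGGGGGG
GGGGGGGGG
GGGGGGGGG
GGGGGGGGG
GGGGBGGGG
GGGGGGGGG
GRGGGGGGG
After op 3 paint(3,7,R):
GGGGGGGGG
GGGGGGGGG
GGGGGGGGG
GGGGGGGRG
GGGGGGGGG
GGGGGGGGG
GGGGBGGGG
GGGGGGGGG
GRGGGGGGG

Answer: GGGGGGGGG
GGGGGGGGG
GGGGGGGGG
GGGGGGGRG
GGGGGGGGG
GGGGGGGGG
GGGGBGGGG
GGGGGGGGG
GRGGGGGGG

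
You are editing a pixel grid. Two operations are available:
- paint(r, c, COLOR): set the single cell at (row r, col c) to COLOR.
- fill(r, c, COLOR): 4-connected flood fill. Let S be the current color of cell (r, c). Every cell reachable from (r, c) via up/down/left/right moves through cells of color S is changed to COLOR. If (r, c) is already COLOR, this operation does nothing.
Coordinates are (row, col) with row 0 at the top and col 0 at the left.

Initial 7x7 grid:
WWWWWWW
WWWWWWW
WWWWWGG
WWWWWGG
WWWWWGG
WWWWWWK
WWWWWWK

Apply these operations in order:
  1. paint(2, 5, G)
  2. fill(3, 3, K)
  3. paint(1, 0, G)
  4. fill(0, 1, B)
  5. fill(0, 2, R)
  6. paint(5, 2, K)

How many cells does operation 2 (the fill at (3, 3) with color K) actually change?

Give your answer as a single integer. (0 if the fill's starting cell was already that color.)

Answer: 41

Derivation:
After op 1 paint(2,5,G):
WWWWWWW
WWWWWWW
WWWWWGG
WWWWWGG
WWWWWGG
WWWWWWK
WWWWWWK
After op 2 fill(3,3,K) [41 cells changed]:
KKKKKKK
KKKKKKK
KKKKKGG
KKKKKGG
KKKKKGG
KKKKKKK
KKKKKKK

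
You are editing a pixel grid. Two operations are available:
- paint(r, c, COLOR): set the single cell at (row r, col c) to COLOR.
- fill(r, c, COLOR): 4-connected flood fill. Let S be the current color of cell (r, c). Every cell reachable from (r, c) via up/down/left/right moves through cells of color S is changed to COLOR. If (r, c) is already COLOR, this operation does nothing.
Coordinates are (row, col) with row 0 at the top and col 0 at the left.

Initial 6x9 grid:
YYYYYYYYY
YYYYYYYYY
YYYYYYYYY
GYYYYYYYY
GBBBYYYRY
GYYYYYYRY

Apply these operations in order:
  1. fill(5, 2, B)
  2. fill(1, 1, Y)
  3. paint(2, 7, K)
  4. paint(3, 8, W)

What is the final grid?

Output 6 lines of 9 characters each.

After op 1 fill(5,2,B) [46 cells changed]:
BBBBBBBBB
BBBBBBBBB
BBBBBBBBB
GBBBBBBBB
GBBBBBBRB
GBBBBBBRB
After op 2 fill(1,1,Y) [49 cells changed]:
YYYYYYYYY
YYYYYYYYY
YYYYYYYYY
GYYYYYYYY
GYYYYYYRY
GYYYYYYRY
After op 3 paint(2,7,K):
YYYYYYYYY
YYYYYYYYY
YYYYYYYKY
GYYYYYYYY
GYYYYYYRY
GYYYYYYRY
After op 4 paint(3,8,W):
YYYYYYYYY
YYYYYYYYY
YYYYYYYKY
GYYYYYYYW
GYYYYYYRY
GYYYYYYRY

Answer: YYYYYYYYY
YYYYYYYYY
YYYYYYYKY
GYYYYYYYW
GYYYYYYRY
GYYYYYYRY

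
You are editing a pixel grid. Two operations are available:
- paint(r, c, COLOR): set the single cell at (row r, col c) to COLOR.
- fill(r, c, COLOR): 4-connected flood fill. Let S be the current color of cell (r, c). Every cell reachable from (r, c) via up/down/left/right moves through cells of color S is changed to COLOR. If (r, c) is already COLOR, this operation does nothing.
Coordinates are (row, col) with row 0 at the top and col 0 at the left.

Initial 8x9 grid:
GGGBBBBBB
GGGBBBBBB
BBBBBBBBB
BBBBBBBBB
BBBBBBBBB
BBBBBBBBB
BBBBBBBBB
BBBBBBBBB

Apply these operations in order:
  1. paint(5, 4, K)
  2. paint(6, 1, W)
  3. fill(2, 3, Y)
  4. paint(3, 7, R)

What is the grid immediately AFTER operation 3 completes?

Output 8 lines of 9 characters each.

After op 1 paint(5,4,K):
GGGBBBBBB
GGGBBBBBB
BBBBBBBBB
BBBBBBBBB
BBBBBBBBB
BBBBKBBBB
BBBBBBBBB
BBBBBBBBB
After op 2 paint(6,1,W):
GGGBBBBBB
GGGBBBBBB
BBBBBBBBB
BBBBBBBBB
BBBBBBBBB
BBBBKBBBB
BWBBBBBBB
BBBBBBBBB
After op 3 fill(2,3,Y) [64 cells changed]:
GGGYYYYYY
GGGYYYYYY
YYYYYYYYY
YYYYYYYYY
YYYYYYYYY
YYYYKYYYY
YWYYYYYYY
YYYYYYYYY

Answer: GGGYYYYYY
GGGYYYYYY
YYYYYYYYY
YYYYYYYYY
YYYYYYYYY
YYYYKYYYY
YWYYYYYYY
YYYYYYYYY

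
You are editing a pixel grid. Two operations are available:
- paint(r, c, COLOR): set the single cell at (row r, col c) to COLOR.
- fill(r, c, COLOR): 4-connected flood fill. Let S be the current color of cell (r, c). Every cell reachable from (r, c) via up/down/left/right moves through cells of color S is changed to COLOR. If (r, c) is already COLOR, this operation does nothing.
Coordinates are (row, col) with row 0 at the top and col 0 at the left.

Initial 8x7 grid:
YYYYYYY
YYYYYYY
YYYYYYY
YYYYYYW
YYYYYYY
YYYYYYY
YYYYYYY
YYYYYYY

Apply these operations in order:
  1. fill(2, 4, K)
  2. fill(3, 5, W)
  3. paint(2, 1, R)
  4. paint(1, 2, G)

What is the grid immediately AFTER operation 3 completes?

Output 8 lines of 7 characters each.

After op 1 fill(2,4,K) [55 cells changed]:
KKKKKKK
KKKKKKK
KKKKKKK
KKKKKKW
KKKKKKK
KKKKKKK
KKKKKKK
KKKKKKK
After op 2 fill(3,5,W) [55 cells changed]:
WWWWWWW
WWWWWWW
WWWWWWW
WWWWWWW
WWWWWWW
WWWWWWW
WWWWWWW
WWWWWWW
After op 3 paint(2,1,R):
WWWWWWW
WWWWWWW
WRWWWWW
WWWWWWW
WWWWWWW
WWWWWWW
WWWWWWW
WWWWWWW

Answer: WWWWWWW
WWWWWWW
WRWWWWW
WWWWWWW
WWWWWWW
WWWWWWW
WWWWWWW
WWWWWWW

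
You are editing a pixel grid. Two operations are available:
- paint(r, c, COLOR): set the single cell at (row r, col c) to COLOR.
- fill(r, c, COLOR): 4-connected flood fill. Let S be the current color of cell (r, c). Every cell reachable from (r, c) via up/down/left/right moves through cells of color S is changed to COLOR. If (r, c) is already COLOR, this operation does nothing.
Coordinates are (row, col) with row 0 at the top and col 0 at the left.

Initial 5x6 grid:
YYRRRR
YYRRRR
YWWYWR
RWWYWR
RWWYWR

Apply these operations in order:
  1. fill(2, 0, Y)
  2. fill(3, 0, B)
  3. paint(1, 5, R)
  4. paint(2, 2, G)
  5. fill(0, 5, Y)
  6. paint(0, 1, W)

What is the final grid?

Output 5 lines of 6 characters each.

Answer: YWYYYY
YYYYYY
YWGYWY
BWWYWY
BWWYWY

Derivation:
After op 1 fill(2,0,Y) [0 cells changed]:
YYRRRR
YYRRRR
YWWYWR
RWWYWR
RWWYWR
After op 2 fill(3,0,B) [2 cells changed]:
YYRRRR
YYRRRR
YWWYWR
BWWYWR
BWWYWR
After op 3 paint(1,5,R):
YYRRRR
YYRRRR
YWWYWR
BWWYWR
BWWYWR
After op 4 paint(2,2,G):
YYRRRR
YYRRRR
YWGYWR
BWWYWR
BWWYWR
After op 5 fill(0,5,Y) [11 cells changed]:
YYYYYY
YYYYYY
YWGYWY
BWWYWY
BWWYWY
After op 6 paint(0,1,W):
YWYYYY
YYYYYY
YWGYWY
BWWYWY
BWWYWY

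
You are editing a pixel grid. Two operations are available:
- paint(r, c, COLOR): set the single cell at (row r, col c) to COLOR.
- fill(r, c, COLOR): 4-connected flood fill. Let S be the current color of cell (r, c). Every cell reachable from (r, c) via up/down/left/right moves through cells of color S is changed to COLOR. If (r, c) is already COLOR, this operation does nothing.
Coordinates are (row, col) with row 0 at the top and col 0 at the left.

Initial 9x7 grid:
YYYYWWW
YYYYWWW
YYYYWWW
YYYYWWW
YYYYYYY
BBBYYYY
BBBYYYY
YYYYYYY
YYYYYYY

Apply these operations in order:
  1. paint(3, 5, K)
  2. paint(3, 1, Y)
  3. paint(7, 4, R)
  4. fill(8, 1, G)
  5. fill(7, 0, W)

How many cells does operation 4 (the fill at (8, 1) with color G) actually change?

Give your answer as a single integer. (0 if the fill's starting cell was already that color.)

Answer: 44

Derivation:
After op 1 paint(3,5,K):
YYYYWWW
YYYYWWW
YYYYWWW
YYYYWKW
YYYYYYY
BBBYYYY
BBBYYYY
YYYYYYY
YYYYYYY
After op 2 paint(3,1,Y):
YYYYWWW
YYYYWWW
YYYYWWW
YYYYWKW
YYYYYYY
BBBYYYY
BBBYYYY
YYYYYYY
YYYYYYY
After op 3 paint(7,4,R):
YYYYWWW
YYYYWWW
YYYYWWW
YYYYWKW
YYYYYYY
BBBYYYY
BBBYYYY
YYYYRYY
YYYYYYY
After op 4 fill(8,1,G) [44 cells changed]:
GGGGWWW
GGGGWWW
GGGGWWW
GGGGWKW
GGGGGGG
BBBGGGG
BBBGGGG
GGGGRGG
GGGGGGG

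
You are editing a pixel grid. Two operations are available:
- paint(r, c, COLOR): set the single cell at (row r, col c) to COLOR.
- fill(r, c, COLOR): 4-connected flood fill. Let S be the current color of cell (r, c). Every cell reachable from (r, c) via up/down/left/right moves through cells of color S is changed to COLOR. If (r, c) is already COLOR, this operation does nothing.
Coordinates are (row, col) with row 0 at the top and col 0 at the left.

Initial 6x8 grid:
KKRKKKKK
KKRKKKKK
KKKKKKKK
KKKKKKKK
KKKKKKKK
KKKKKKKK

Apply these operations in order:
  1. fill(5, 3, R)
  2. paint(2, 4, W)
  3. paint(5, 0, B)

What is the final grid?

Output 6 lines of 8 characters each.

After op 1 fill(5,3,R) [46 cells changed]:
RRRRRRRR
RRRRRRRR
RRRRRRRR
RRRRRRRR
RRRRRRRR
RRRRRRRR
After op 2 paint(2,4,W):
RRRRRRRR
RRRRRRRR
RRRRWRRR
RRRRRRRR
RRRRRRRR
RRRRRRRR
After op 3 paint(5,0,B):
RRRRRRRR
RRRRRRRR
RRRRWRRR
RRRRRRRR
RRRRRRRR
BRRRRRRR

Answer: RRRRRRRR
RRRRRRRR
RRRRWRRR
RRRRRRRR
RRRRRRRR
BRRRRRRR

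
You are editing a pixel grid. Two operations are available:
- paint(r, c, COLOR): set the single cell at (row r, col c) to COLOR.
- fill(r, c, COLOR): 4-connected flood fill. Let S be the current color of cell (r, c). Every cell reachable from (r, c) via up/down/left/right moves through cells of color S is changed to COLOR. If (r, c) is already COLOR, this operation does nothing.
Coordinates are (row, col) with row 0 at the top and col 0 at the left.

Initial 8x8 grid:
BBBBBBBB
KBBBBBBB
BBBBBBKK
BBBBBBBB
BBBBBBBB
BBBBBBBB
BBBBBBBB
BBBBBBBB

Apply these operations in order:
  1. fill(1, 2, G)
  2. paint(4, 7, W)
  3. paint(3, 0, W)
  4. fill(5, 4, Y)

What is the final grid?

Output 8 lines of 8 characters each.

Answer: YYYYYYYY
KYYYYYYY
YYYYYYKK
WYYYYYYY
YYYYYYYW
YYYYYYYY
YYYYYYYY
YYYYYYYY

Derivation:
After op 1 fill(1,2,G) [61 cells changed]:
GGGGGGGG
KGGGGGGG
GGGGGGKK
GGGGGGGG
GGGGGGGG
GGGGGGGG
GGGGGGGG
GGGGGGGG
After op 2 paint(4,7,W):
GGGGGGGG
KGGGGGGG
GGGGGGKK
GGGGGGGG
GGGGGGGW
GGGGGGGG
GGGGGGGG
GGGGGGGG
After op 3 paint(3,0,W):
GGGGGGGG
KGGGGGGG
GGGGGGKK
WGGGGGGG
GGGGGGGW
GGGGGGGG
GGGGGGGG
GGGGGGGG
After op 4 fill(5,4,Y) [59 cells changed]:
YYYYYYYY
KYYYYYYY
YYYYYYKK
WYYYYYYY
YYYYYYYW
YYYYYYYY
YYYYYYYY
YYYYYYYY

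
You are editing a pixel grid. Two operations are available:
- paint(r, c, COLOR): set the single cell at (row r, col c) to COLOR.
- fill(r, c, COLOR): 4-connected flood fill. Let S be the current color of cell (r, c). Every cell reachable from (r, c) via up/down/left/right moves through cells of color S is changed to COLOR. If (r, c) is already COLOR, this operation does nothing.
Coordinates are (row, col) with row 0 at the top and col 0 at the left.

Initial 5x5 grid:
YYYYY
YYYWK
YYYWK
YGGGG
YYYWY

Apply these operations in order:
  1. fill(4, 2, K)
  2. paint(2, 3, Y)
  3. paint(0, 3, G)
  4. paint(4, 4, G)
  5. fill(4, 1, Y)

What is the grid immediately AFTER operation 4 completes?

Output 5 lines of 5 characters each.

Answer: KKKGK
KKKWK
KKKYK
KGGGG
KKKWG

Derivation:
After op 1 fill(4,2,K) [15 cells changed]:
KKKKK
KKKWK
KKKWK
KGGGG
KKKWY
After op 2 paint(2,3,Y):
KKKKK
KKKWK
KKKYK
KGGGG
KKKWY
After op 3 paint(0,3,G):
KKKGK
KKKWK
KKKYK
KGGGG
KKKWY
After op 4 paint(4,4,G):
KKKGK
KKKWK
KKKYK
KGGGG
KKKWG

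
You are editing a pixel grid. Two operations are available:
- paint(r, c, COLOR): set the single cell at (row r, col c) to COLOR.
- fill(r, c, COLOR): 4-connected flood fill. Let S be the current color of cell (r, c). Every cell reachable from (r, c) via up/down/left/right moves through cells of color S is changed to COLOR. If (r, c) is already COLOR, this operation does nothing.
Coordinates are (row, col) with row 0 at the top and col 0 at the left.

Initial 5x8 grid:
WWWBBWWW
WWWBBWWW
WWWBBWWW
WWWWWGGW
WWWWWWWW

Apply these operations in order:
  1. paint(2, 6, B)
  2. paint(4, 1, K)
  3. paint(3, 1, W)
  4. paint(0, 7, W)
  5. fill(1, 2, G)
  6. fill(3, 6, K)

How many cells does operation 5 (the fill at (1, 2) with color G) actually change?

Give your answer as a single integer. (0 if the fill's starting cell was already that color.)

After op 1 paint(2,6,B):
WWWBBWWW
WWWBBWWW
WWWBBWBW
WWWWWGGW
WWWWWWWW
After op 2 paint(4,1,K):
WWWBBWWW
WWWBBWWW
WWWBBWBW
WWWWWGGW
WKWWWWWW
After op 3 paint(3,1,W):
WWWBBWWW
WWWBBWWW
WWWBBWBW
WWWWWGGW
WKWWWWWW
After op 4 paint(0,7,W):
WWWBBWWW
WWWBBWWW
WWWBBWBW
WWWWWGGW
WKWWWWWW
After op 5 fill(1,2,G) [30 cells changed]:
GGGBBGGG
GGGBBGGG
GGGBBGBG
GGGGGGGG
GKGGGGGG

Answer: 30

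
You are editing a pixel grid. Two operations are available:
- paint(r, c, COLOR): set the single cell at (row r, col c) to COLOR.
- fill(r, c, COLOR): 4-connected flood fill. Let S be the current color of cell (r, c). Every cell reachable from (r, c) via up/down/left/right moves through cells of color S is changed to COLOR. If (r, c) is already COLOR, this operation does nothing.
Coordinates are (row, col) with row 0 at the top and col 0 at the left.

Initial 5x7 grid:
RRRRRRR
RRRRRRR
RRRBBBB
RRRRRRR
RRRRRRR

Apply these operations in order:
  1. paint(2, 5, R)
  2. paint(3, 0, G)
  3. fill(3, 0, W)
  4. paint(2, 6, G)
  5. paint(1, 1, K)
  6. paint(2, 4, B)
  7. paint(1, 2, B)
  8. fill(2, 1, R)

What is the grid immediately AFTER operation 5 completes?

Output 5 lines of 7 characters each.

After op 1 paint(2,5,R):
RRRRRRR
RRRRRRR
RRRBBRB
RRRRRRR
RRRRRRR
After op 2 paint(3,0,G):
RRRRRRR
RRRRRRR
RRRBBRB
GRRRRRR
RRRRRRR
After op 3 fill(3,0,W) [1 cells changed]:
RRRRRRR
RRRRRRR
RRRBBRB
WRRRRRR
RRRRRRR
After op 4 paint(2,6,G):
RRRRRRR
RRRRRRR
RRRBBRG
WRRRRRR
RRRRRRR
After op 5 paint(1,1,K):
RRRRRRR
RKRRRRR
RRRBBRG
WRRRRRR
RRRRRRR

Answer: RRRRRRR
RKRRRRR
RRRBBRG
WRRRRRR
RRRRRRR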